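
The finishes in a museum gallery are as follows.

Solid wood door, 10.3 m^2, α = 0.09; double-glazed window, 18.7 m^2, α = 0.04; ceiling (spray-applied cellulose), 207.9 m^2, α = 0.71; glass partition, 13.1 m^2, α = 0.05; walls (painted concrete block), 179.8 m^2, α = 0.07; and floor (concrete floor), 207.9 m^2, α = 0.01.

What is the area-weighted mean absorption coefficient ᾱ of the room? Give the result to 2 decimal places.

0.26

Total surface area S = 637.7 m^2.
Σ(Sᵢαᵢ) = 10.3×0.09 + 18.7×0.04 + 207.9×0.71 + 13.1×0.05 + 179.8×0.07 + 207.9×0.01 = 164.604.
ᾱ = 164.604 / 637.7 = 0.26.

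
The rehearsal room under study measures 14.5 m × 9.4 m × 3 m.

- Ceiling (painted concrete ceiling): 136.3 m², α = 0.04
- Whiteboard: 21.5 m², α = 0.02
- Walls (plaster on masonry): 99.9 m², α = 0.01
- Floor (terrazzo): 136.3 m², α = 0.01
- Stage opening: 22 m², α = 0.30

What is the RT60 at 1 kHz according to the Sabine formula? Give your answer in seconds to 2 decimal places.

A = Σ Sᵢαᵢ = 136.3·0.04 + 21.5·0.02 + 99.9·0.01 + 136.3·0.01 + 22·0.30 = 14.844 sabins.
V = 14.5·9.4·3 = 408.9 m³.
T = 0.161 V/A = 0.161·408.9/14.844 = 4.43 s.

4.43 sec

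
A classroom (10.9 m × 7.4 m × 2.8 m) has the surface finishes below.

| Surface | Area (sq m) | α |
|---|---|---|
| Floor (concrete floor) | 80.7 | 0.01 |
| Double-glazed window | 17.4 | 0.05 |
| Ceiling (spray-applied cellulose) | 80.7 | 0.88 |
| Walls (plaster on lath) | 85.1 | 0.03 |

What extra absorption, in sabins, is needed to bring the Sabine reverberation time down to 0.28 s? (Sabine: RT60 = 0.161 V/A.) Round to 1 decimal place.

Equivalent absorption area: A₁ = 80.7*0.01 + 17.4*0.05 + 80.7*0.88 + 85.1*0.03 = 75.246 sq m.
For T = 0.28 s, need A₂ = 0.161·V/T = 0.161·225.848/0.28 = 129.863 sabins.
Shortfall: 129.863 − 75.246 = 54.6 sabins.

54.6 sabins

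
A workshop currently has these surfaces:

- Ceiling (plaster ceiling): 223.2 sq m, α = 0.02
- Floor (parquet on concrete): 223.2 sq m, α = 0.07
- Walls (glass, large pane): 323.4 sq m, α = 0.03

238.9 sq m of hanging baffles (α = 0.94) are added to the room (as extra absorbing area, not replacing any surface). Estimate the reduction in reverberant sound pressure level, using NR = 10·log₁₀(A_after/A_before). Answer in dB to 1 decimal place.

Summing Sᵢαᵢ: 4.464 + 15.624 + 9.702 → A_before = 29.790 sabins.
Added absorption = 238.9 × 0.94 = 224.566 sabins.
A_after = 29.790 + 224.566 = 254.356 sabins.
NR = 10·log₁₀(254.356/29.790) = 9.3 dB.

9.3 dB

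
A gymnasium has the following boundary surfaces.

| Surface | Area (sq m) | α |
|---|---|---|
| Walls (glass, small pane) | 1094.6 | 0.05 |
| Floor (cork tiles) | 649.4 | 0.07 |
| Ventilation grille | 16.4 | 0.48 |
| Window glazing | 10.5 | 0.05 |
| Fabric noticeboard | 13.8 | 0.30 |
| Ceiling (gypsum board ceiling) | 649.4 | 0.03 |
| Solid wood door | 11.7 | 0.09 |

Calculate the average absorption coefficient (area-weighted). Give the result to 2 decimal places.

Total surface area S = 2445.8 sq m.
Weighted sum Σ Sα = 133.260.
ᾱ = A/S = 0.05.

0.05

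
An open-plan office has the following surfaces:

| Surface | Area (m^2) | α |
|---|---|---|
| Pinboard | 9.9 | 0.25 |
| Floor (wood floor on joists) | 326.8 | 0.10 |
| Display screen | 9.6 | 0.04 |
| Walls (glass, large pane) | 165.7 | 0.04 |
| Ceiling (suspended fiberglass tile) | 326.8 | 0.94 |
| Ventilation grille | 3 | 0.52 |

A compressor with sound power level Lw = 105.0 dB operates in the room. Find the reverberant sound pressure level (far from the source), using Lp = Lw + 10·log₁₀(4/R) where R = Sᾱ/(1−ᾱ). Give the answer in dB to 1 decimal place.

Σ(Sᵢαᵢ) = 9.9·0.25 + 326.8·0.10 + 9.6·0.04 + 165.7·0.04 + 326.8·0.94 + 3·0.52 = 350.919; total area S = 841.8 m^2.
ᾱ = 350.919/841.8 = 0.4169; R = Sᾱ/(1−ᾱ) = 350.919/(1−0.4169) = 601.816 m^2.
Lp = 105.0 + 10·log₁₀(4/601.816) = 105.0 + (-21.77) = 83.2 dB.

83.2 dB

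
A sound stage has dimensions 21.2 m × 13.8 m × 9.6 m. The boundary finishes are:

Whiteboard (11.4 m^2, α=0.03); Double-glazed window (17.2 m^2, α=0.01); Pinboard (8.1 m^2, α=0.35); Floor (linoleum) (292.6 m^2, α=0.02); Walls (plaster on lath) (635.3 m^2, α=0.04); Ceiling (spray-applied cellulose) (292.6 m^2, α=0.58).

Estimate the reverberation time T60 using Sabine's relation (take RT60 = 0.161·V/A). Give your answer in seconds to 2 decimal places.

2.21 seconds

Equivalent absorption area: A = 11.4·0.03 + 17.2·0.01 + 8.1·0.35 + 292.6·0.02 + 635.3·0.04 + 292.6·0.58 = 204.321 m^2.
Room volume: 2808.576 m³.
T = 0.161 V/A = 0.161·2808.576/204.321 = 2.21 s.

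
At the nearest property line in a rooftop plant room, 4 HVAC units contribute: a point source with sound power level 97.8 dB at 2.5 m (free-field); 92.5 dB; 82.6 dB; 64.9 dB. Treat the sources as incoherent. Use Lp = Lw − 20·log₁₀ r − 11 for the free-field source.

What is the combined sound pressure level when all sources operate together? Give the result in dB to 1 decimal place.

Source at 2.5 m: Lp = 97.8 − 20·log₁₀(2.5) − 11 = 78.8 dB.
Sum in the linear (power) domain: Σ 10^(Lᵢ/10) = 10^(78.8/10) + 10^(92.5/10) + 10^(82.6/10) + 10^(64.9/10) = 2.039e+09.
Combined level = 10 log₁₀(2.039e+09) = 93.1 dB.

93.1 dB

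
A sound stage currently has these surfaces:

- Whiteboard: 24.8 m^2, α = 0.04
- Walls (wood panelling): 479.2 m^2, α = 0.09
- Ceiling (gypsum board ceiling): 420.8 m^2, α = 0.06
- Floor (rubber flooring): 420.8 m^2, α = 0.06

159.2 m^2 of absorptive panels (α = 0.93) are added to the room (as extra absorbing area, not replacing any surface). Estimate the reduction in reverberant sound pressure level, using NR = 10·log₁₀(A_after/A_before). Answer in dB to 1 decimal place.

4.1 dB

Total absorption A_before = 24.8×0.04 + 479.2×0.09 + 420.8×0.06 + 420.8×0.06
  = 0.992 + 43.128 + 25.248 + 25.248 = 94.616 m^2 sabins.
Added absorption = 159.2 × 0.93 = 148.056 sabins.
A_after = 94.616 + 148.056 = 242.672 sabins.
Reduction = 10 log₁₀(A_after/A_before) = 10 log₁₀(2.5648) = 4.1 dB.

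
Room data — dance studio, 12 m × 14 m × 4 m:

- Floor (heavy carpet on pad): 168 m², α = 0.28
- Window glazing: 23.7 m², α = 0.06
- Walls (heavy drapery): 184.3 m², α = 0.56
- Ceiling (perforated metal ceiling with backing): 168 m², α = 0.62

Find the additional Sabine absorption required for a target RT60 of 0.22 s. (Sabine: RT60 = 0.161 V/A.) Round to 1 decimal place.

236.0 sabins

A₁ = Σ Sᵢαᵢ = 168×0.28 + 23.7×0.06 + 184.3×0.56 + 168×0.62 = 255.830 sabins.
Target A₂ = 0.161·672/0.22 = 491.782 sabins (V = 672 m³).
ΔA = A₂ − A₁ = 491.782 − 255.830 = 236.0 sabins.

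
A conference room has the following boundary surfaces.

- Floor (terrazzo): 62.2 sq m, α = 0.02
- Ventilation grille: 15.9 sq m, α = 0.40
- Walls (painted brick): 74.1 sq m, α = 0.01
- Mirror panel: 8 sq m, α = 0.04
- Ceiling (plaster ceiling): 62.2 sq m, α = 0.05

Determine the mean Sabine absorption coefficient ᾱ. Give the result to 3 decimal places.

0.053

Total surface area S = 222.4 sq m.
A = 62.2·0.02 + 15.9·0.40 + 74.1·0.01 + 8·0.04 + 62.2·0.05 = 11.775 sabins.
ᾱ = A/S = 0.053.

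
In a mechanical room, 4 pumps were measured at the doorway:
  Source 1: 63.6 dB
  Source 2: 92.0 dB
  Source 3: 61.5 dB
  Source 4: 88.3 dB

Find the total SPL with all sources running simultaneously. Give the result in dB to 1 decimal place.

Sum in the linear (power) domain: Σ 10^(Lᵢ/10) = 10^(63.6/10) + 10^(92.0/10) + 10^(61.5/10) + 10^(88.3/10) = 2.265e+09.
Combined level = 10 log₁₀(2.265e+09) = 93.6 dB.

93.6 dB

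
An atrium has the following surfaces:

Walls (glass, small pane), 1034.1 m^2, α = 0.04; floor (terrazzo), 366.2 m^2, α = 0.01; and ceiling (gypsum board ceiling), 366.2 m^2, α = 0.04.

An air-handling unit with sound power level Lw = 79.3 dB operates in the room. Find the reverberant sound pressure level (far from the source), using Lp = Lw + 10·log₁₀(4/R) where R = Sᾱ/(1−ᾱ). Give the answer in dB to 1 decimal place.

A = 59.674 sabins; S = 1766.5 m^2.
ᾱ = 59.674/1766.5 = 0.0338; R = Sᾱ/(1−ᾱ) = 59.674/(1−0.0338) = 61.762 m^2.
Lp = 79.3 + 10·log₁₀(4/61.762) = 79.3 + (-11.89) = 67.4 dB.

67.4 dB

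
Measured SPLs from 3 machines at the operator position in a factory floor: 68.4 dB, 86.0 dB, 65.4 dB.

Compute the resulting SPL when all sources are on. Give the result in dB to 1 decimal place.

86.1 dB

Sum in the linear (power) domain: Σ 10^(Lᵢ/10) = 10^(68.4/10) + 10^(86.0/10) + 10^(65.4/10) = 4.085e+08.
L_total = 10·log₁₀(4.085e+08) = 86.1 dB.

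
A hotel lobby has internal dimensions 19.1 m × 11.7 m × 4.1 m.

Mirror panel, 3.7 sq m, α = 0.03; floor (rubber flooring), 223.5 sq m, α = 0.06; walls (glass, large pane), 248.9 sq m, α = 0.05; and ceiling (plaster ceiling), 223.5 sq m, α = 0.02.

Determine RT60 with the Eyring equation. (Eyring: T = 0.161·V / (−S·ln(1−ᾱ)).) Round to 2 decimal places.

4.74 s

S = Σ Sᵢ = 699.6 sq m.
Absorption A = 3.7·0.03 + 223.5·0.06 + 248.9·0.05 + 223.5·0.02 = 30.436 sabins.
Mean coefficient ᾱ = A/S = 0.0435.
−S·ln(1−ᾱ) = −699.6 × ln(1 − 0.0435) = 31.114.
V = 19.1 × 11.7 × 4.1 = 916.227 m³.
T = 0.161·V/[−S·ln(1−ᾱ)] = 0.161·916.227/31.114 = 4.74 s.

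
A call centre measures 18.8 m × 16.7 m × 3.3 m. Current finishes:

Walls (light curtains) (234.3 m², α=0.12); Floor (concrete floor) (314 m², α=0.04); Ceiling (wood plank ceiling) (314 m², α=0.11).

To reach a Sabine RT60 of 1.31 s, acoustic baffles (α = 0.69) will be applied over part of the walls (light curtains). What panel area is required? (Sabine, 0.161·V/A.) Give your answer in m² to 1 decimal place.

Summing Sᵢαᵢ: 28.116 + 12.560 + 34.540 → A₁ = 75.216 sabins.
Required A₂ = 0.161·1036.068/1.31 = 127.334 sabins.
Absorption to add: 127.334 − 75.216 = 52.118 sabins.
Each m² of panel replacing the walls (light curtains) adds (0.69 − 0.12) = 0.57 sabins.
Area = ΔA/Δα = 52.118/0.57 = 91.4 m².

91.4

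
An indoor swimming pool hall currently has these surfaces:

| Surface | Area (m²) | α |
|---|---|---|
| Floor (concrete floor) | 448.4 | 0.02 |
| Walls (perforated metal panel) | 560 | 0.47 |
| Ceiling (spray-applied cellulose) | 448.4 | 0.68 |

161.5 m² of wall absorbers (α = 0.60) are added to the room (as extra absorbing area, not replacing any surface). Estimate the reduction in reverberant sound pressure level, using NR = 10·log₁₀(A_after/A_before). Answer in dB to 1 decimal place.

Equivalent absorption area: A_before = 448.4×0.02 + 560×0.47 + 448.4×0.68 = 577.080 m².
Added absorption = 161.5 × 0.60 = 96.900 sabins.
New total A_after = 673.980 sabins.
Reduction = 10 log₁₀(A_after/A_before) = 10 log₁₀(1.1679) = 0.7 dB.

0.7 dB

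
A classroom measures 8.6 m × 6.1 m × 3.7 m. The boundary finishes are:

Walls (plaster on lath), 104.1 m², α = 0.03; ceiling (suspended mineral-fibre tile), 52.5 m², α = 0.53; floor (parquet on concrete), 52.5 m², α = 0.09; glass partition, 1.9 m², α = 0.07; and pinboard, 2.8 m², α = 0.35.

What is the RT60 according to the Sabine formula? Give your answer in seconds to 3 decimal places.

A = Σ Sᵢαᵢ = 104.1·0.03 + 52.5·0.53 + 52.5·0.09 + 1.9·0.07 + 2.8·0.35 = 36.786 sabins.
Room volume: 194.102 m³.
RT60 = 0.161 · V / A = 0.161 × 194.102 / 36.786 = 0.850 s.

0.850 s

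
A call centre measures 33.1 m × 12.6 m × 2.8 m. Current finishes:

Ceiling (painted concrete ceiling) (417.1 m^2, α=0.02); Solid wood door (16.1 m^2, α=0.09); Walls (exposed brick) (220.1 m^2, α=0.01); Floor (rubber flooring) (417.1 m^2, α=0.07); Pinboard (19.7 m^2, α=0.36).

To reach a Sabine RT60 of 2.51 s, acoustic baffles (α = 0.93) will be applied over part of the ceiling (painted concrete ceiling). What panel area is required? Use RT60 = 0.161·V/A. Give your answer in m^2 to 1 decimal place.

29.3

Equivalent absorption area: A₁ = 417.1*0.02 + 16.1*0.09 + 220.1*0.01 + 417.1*0.07 + 19.7*0.36 = 48.281 m^2.
Required A₂ = 0.161·1167.768/2.51 = 74.905 sabins.
Absorption to add: 74.905 − 48.281 = 26.624 sabins.
Each m^2 of panel replacing the ceiling (painted concrete ceiling) adds (0.93 − 0.02) = 0.91 sabins.
Panel area = 26.624 / 0.91 = 29.3 m^2.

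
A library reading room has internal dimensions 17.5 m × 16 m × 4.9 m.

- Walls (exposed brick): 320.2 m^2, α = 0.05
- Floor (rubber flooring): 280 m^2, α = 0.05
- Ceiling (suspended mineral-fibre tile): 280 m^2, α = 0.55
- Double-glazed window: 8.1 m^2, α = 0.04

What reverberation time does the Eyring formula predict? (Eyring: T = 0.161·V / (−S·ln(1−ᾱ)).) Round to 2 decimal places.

1.07 seconds

S = Σ Sᵢ = 888.3 m^2.
Absorption A = 320.2·0.05 + 280·0.05 + 280·0.55 + 8.1·0.04 = 184.334 sabins.
Mean coefficient ᾱ = A/S = 0.2075.
−S·ln(1−ᾱ) = −888.3 × ln(1 − 0.2075) = 206.586.
V = 17.5 × 16 × 4.9 = 1372 m³.
RT60 = 0.161 × 1372 / 206.586 = 1.07 s.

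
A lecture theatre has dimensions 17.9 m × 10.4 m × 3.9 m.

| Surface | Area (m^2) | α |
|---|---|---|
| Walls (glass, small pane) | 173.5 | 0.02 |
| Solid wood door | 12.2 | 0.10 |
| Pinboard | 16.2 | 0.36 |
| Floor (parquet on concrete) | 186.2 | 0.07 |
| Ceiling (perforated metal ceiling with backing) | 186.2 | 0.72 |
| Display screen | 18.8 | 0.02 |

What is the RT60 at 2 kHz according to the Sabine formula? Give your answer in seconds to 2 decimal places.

A = Σ Sᵢαᵢ = 173.5*0.02 + 12.2*0.10 + 16.2*0.36 + 186.2*0.07 + 186.2*0.72 + 18.8*0.02 = 157.996 sabins.
Volume V = 17.9 × 10.4 × 3.9 = 726.024 m³.
Sabine: RT60 = 0.161 × 726.024 / 157.996 = 0.74 s.

0.74 sec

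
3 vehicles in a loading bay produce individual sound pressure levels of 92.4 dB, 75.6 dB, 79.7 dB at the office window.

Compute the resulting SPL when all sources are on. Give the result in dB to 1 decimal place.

92.7 dB

Sum in the linear (power) domain: Σ 10^(Lᵢ/10) = 10^(92.4/10) + 10^(75.6/10) + 10^(79.7/10) = 1.867e+09.
L_total = 10·log₁₀(1.867e+09) = 92.7 dB.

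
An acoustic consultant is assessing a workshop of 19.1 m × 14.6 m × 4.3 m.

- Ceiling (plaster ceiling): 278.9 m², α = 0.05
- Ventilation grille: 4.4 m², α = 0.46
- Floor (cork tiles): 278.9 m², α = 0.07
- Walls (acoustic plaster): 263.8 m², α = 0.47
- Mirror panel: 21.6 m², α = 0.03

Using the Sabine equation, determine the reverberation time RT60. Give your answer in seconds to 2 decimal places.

Summing Sᵢαᵢ: 13.945 + 2.024 + 19.523 + 123.986 + 0.648 → A = 160.126 sabins.
V = 19.1·14.6·4.3 = 1199.098 m³.
RT60 = 0.161 · V / A = 0.161 × 1199.098 / 160.126 = 1.21 s.

1.21 sec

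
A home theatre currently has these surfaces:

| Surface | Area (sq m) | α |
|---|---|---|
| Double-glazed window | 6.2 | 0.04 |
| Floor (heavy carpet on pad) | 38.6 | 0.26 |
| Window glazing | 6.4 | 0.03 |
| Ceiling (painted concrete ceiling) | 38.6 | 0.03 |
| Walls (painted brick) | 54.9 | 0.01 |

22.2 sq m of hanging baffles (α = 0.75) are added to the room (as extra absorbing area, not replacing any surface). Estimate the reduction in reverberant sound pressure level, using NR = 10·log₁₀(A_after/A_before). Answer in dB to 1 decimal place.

Summing Sᵢαᵢ: 0.248 + 10.036 + 0.192 + 1.158 + 0.549 → A_before = 12.183 sabins.
Added absorption = 22.2 × 0.75 = 16.650 sabins.
A_after = 12.183 + 16.650 = 28.833 sabins.
Reduction = 10 log₁₀(A_after/A_before) = 10 log₁₀(2.3667) = 3.7 dB.

3.7 dB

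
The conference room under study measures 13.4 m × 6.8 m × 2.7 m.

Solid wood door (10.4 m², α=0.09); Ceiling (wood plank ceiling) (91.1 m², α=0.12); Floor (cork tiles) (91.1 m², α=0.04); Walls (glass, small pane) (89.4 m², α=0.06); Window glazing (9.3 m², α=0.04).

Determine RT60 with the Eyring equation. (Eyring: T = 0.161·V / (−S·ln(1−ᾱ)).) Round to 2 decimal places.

Total surface area S = 10.4 + 91.1 + 91.1 + 89.4 + 9.3 = 291.3 m².
Σ(Sᵢαᵢ) = 10.4×0.09 + 91.1×0.12 + 91.1×0.04 + 89.4×0.06 + 9.3×0.04 = 21.248.
ᾱ = 21.248 / 291.3 = 0.0729.
−S·ln(1−ᾱ) = −291.3 × ln(1 − 0.0729) = 22.050.
V = 13.4 × 6.8 × 2.7 = 246.024 m³.
T = 0.161·V/[−S·ln(1−ᾱ)] = 0.161·246.024/22.050 = 1.80 s.

1.80 s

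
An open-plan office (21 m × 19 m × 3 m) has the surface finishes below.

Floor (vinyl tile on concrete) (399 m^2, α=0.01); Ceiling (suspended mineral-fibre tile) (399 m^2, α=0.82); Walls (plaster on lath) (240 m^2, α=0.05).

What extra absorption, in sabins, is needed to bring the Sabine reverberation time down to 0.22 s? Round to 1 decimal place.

532.8 sabins

Equivalent absorption area: A₁ = 399*0.01 + 399*0.82 + 240*0.05 = 343.170 m^2.
For T = 0.22 s, need A₂ = 0.161·V/T = 0.161·1197/0.22 = 875.986 sabins.
Shortfall: 875.986 − 343.170 = 532.8 sabins.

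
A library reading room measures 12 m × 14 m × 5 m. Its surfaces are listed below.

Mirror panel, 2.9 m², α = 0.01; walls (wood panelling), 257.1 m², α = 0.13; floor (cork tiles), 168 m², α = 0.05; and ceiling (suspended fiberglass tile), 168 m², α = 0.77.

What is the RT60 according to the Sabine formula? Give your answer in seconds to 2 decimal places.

Equivalent absorption area: A = 2.9×0.01 + 257.1×0.13 + 168×0.05 + 168×0.77 = 171.212 m².
V = 12·14·5 = 840 m³.
Sabine: RT60 = 0.161 × 840 / 171.212 = 0.79 s.

0.79 s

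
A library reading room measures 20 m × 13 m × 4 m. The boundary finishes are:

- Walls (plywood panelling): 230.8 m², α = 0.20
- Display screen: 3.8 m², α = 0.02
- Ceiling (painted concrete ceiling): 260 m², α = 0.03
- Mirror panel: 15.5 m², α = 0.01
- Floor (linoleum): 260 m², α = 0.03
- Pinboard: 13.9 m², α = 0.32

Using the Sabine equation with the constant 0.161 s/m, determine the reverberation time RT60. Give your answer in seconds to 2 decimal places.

2.52 sec

Summing Sᵢαᵢ: 46.160 + 0.076 + 7.800 + 0.155 + 7.800 + 4.448 → A = 66.439 sabins.
Room volume: 1040 m³.
RT60 = 0.161 · V / A = 0.161 × 1040 / 66.439 = 2.52 s.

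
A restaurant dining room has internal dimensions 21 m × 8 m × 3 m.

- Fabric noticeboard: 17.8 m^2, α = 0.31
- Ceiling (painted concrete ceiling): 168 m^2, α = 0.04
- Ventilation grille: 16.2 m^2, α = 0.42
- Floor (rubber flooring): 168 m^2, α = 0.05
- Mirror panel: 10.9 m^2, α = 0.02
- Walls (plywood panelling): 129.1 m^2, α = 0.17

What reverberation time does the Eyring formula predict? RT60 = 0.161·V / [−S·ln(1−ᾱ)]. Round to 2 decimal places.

S = Σ Sᵢ = 510.0 m^2.
Absorption A = 17.8×0.31 + 168×0.04 + 16.2×0.42 + 168×0.05 + 10.9×0.02 + 129.1×0.17 = 49.607 sabins.
ᾱ = 49.607 / 510.0 = 0.0973.
Eyring denominator: −S ln(1−ᾱ) = 52.206.
V = 21 × 8 × 3 = 504 m³.
RT60 = 0.161 × 504 / 52.206 = 1.55 s.

1.55 s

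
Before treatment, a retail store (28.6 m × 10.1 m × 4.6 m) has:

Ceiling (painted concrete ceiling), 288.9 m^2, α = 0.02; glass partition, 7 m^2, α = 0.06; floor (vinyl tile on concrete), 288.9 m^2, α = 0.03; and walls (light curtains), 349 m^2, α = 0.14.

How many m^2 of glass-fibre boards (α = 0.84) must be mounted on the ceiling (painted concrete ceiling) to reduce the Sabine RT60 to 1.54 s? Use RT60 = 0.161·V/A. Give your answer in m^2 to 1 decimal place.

A₁ = Σ Sᵢαᵢ = 288.9·0.02 + 7·0.06 + 288.9·0.03 + 349·0.14 = 63.725 sabins.
Required A₂ = 0.161·1328.756/1.54 = 138.915 sabins.
Absorption to add: 138.915 − 63.725 = 75.190 sabins.
Each m^2 of panel replacing the ceiling (painted concrete ceiling) adds (0.84 − 0.02) = 0.82 sabins.
Panel area = 75.190 / 0.82 = 91.7 m^2.

91.7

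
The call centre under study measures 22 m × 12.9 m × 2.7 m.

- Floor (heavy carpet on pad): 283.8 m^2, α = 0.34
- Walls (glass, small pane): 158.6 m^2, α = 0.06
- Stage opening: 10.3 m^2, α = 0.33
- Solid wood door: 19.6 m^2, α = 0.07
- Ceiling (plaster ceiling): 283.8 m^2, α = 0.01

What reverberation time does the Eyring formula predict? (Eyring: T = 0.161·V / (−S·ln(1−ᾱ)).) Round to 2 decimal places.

S = Σ Sᵢ = 756.1 m^2.
Absorption A = 283.8×0.34 + 158.6×0.06 + 10.3×0.33 + 19.6×0.07 + 283.8×0.01 = 113.617 sabins.
ᾱ = 113.617 / 756.1 = 0.1503.
Eyring denominator: −S ln(1−ᾱ) = 123.147.
V = 22 × 12.9 × 2.7 = 766.26 m³.
RT60 = 0.161 × 766.26 / 123.147 = 1.00 s.

1.00 sec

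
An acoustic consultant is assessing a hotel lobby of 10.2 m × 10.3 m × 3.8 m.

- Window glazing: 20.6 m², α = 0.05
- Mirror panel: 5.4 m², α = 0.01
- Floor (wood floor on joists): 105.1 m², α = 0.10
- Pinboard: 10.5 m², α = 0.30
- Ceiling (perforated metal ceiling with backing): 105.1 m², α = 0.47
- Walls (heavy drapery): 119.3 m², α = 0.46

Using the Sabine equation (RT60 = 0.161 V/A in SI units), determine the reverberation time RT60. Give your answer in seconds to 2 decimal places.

Total absorption A = 20.6·0.05 + 5.4·0.01 + 105.1·0.10 + 10.5·0.30 + 105.1·0.47 + 119.3·0.46
  = 1.030 + 0.054 + 10.510 + 3.150 + 49.397 + 54.878 = 119.019 m² sabins.
V = 10.2·10.3·3.8 = 399.228 m³.
Sabine: RT60 = 0.161 × 399.228 / 119.019 = 0.54 s.

0.54 seconds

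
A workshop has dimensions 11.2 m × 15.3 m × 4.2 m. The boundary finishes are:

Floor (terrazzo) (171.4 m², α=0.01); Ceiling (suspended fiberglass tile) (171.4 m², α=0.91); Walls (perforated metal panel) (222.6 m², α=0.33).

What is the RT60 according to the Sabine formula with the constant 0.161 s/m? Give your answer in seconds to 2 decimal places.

Summing Sᵢαᵢ: 1.714 + 155.974 + 73.458 → A = 231.146 sabins.
V = 11.2·15.3·4.2 = 719.712 m³.
T = 0.161 V/A = 0.161·719.712/231.146 = 0.50 s.

0.50 s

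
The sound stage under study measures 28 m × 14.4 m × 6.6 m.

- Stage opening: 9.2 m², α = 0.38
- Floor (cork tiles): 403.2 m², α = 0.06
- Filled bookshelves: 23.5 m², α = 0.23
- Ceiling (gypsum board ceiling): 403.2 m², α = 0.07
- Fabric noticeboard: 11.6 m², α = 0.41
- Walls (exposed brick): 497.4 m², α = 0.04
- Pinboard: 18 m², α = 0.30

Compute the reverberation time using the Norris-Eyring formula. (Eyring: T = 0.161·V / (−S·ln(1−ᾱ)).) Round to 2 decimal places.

4.53 sec

Total surface area S = 9.2 + 403.2 + 23.5 + 403.2 + 11.6 + 497.4 + 18 = 1366.1 m².
Σ(Sᵢαᵢ) = 9.2×0.38 + 403.2×0.06 + 23.5×0.23 + 403.2×0.07 + 11.6×0.41 + 497.4×0.04 + 18×0.30 = 91.369.
Mean coefficient ᾱ = A/S = 0.0669.
−S·ln(1−ᾱ) = −1366.1 × ln(1 − 0.0669) = 94.593.
V = 28 × 14.4 × 6.6 = 2661.12 m³.
RT60 = 0.161 × 2661.12 / 94.593 = 4.53 s.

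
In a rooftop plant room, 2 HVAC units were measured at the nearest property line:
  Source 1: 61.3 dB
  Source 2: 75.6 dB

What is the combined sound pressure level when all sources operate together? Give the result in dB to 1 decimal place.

Sum in the linear (power) domain: Σ 10^(Lᵢ/10) = 10^(61.3/10) + 10^(75.6/10) = 3.766e+07.
Combined level = 10 log₁₀(3.766e+07) = 75.8 dB.

75.8 dB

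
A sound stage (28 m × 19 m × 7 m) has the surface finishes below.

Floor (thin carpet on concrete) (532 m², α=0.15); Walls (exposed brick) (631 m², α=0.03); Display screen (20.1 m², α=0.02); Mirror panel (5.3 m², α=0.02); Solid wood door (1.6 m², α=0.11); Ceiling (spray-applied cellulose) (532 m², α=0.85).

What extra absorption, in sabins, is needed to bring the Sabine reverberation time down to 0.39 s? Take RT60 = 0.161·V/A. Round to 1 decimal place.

Total absorption A₁ = 532*0.15 + 631*0.03 + 20.1*0.02 + 5.3*0.02 + 1.6*0.11 + 532*0.85
  = 79.800 + 18.930 + 0.402 + 0.106 + 0.176 + 452.200 = 551.614 m² sabins.
Target A₂ = 0.161·3724/0.39 = 1537.344 sabins (V = 3724 m³).
Additional absorption ΔA = 1537.344 − 551.614 = 985.7 sabins.

985.7 sabins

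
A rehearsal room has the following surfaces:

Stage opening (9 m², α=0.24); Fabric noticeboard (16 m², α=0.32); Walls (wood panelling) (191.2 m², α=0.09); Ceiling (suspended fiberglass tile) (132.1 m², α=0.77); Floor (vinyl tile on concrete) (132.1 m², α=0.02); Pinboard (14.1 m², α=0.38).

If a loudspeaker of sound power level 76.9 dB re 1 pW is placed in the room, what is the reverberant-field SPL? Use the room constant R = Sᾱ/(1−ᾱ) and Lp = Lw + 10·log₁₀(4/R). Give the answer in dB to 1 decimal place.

60.3 dB

A = 134.205 sabins; S = 494.5 m².
ᾱ = 134.205/494.5 = 0.2714; R = Sᾱ/(1−ᾱ) = 134.205/(1−0.2714) = 184.196 m².
Lp = 76.9 + 10·log₁₀(4/184.196) = 76.9 + (-16.63) = 60.3 dB.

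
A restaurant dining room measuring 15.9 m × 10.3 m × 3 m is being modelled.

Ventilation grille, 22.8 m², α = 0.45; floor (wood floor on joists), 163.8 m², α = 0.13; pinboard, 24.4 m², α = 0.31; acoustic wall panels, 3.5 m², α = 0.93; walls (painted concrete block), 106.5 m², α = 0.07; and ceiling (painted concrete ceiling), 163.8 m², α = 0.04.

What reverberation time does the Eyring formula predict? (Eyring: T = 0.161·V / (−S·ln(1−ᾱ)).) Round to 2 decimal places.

1.32 s

S = Σ Sᵢ = 484.8 m².
Σ(Sᵢαᵢ) = 22.8·0.45 + 163.8·0.13 + 24.4·0.31 + 3.5·0.93 + 106.5·0.07 + 163.8·0.04 = 56.380.
ᾱ = 56.380 / 484.8 = 0.1163.
Eyring denominator: −S ln(1−ᾱ) = 59.940.
V = 15.9 × 10.3 × 3 = 491.31 m³.
T = 0.161·V/[−S·ln(1−ᾱ)] = 0.161·491.31/59.940 = 1.32 s.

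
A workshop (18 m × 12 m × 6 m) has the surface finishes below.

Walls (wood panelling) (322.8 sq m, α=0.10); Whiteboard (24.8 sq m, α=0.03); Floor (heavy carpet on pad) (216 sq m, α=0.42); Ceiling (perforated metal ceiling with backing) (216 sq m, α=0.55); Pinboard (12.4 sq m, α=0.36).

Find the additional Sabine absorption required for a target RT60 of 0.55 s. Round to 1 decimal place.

132.4 sabins

A₁ = Σ Sᵢαᵢ = 322.8×0.10 + 24.8×0.03 + 216×0.42 + 216×0.55 + 12.4×0.36 = 247.008 sabins.
V = 1296 m³. Required absorption A₂ = 0.161 × 1296 / 0.55 = 379.375 sabins.
Additional absorption ΔA = 379.375 − 247.008 = 132.4 sabins.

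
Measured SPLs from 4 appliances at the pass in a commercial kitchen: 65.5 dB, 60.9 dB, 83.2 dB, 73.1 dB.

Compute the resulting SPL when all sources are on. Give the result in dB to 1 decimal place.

83.7 dB

Converting to relative power and adding: 10^(65.5/10) + 10^(60.9/10) + 10^(83.2/10) + 10^(73.1/10) = 2.341e+08.
L_total = 10·log₁₀(2.341e+08) = 83.7 dB.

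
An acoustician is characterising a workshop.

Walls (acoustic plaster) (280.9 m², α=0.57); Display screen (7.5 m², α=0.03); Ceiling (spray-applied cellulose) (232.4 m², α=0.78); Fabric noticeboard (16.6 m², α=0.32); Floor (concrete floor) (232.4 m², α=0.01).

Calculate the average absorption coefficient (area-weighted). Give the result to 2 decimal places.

S = Σ Sᵢ = 280.9 + 7.5 + 232.4 + 16.6 + 232.4 = 769.8 m².
A = 280.9·0.57 + 7.5·0.03 + 232.4·0.78 + 16.6·0.32 + 232.4·0.01 = 349.246 sabins.
ᾱ = 349.246 / 769.8 = 0.45.

0.45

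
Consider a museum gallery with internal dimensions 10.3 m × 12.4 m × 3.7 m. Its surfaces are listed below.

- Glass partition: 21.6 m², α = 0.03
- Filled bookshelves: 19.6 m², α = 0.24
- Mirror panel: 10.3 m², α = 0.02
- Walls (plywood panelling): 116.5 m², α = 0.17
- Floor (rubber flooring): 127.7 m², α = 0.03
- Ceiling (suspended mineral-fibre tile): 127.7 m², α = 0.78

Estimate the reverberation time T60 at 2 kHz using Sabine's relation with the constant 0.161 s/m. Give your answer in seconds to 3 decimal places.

0.591 s

Total absorption A = 21.6×0.03 + 19.6×0.24 + 10.3×0.02 + 116.5×0.17 + 127.7×0.03 + 127.7×0.78
  = 0.648 + 4.704 + 0.206 + 19.805 + 3.831 + 99.606 = 128.800 m² sabins.
Room volume: 472.564 m³.
Sabine: RT60 = 0.161 × 472.564 / 128.800 = 0.591 s.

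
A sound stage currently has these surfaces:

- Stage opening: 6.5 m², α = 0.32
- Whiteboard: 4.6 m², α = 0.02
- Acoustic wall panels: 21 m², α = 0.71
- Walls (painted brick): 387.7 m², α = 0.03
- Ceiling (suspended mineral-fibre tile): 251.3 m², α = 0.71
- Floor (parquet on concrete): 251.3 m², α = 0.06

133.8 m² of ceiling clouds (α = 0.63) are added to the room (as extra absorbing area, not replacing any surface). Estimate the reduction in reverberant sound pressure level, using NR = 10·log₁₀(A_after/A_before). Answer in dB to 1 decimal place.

Equivalent absorption area: A_before = 6.5×0.32 + 4.6×0.02 + 21×0.71 + 387.7×0.03 + 251.3×0.71 + 251.3×0.06 = 222.214 m².
Treatment contributes 133.8·0.63 = 84.294 sabins.
New total A_after = 306.508 sabins.
NR = 10·log₁₀(306.508/222.214) = 1.4 dB.

1.4 dB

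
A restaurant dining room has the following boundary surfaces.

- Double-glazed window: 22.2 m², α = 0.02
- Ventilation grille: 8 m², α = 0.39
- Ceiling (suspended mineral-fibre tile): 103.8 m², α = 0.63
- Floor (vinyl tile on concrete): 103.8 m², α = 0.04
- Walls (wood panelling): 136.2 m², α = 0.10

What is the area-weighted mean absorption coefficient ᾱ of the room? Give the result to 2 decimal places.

0.23

Total surface area S = 374.0 m².
A = 22.2*0.02 + 8*0.39 + 103.8*0.63 + 103.8*0.04 + 136.2*0.10 = 86.730 sabins.
ᾱ = A/S = 0.23.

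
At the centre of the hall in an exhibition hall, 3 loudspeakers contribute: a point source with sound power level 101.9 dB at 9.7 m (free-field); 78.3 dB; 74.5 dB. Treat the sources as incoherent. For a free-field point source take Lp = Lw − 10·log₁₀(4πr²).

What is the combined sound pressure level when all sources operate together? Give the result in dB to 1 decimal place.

Source at 9.7 m: Lp = 101.9 − 10·log₁₀(4π·9.7²) = 101.9 − 10·log₁₀(1182.370) = 71.2 dB.
Converting to relative power and adding: 10^(71.2/10) + 10^(78.3/10) + 10^(74.5/10) = 1.09e+08.
Back to dB: 10·log₁₀ Σ = 80.4 dB.

80.4 dB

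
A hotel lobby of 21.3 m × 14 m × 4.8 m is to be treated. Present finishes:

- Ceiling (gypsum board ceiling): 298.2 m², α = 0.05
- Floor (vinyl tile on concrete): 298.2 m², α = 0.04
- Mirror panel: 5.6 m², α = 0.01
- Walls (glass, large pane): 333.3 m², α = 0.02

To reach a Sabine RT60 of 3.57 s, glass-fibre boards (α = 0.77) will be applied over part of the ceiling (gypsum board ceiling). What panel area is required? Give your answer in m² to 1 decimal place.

43.0

Equivalent absorption area: A₁ = 298.2×0.05 + 298.2×0.04 + 5.6×0.01 + 333.3×0.02 = 33.560 m².
V = 1431.36 m³. Target absorption A₂ = 0.161 × 1431.36 / 3.57 = 64.552 sabins.
ΔA needed = 64.552 − 33.560 = 30.992 sabins.
Net gain per m²: Δα = 0.77 − 0.05 = 0.72.
Panel area = 30.992 / 0.72 = 43.0 m².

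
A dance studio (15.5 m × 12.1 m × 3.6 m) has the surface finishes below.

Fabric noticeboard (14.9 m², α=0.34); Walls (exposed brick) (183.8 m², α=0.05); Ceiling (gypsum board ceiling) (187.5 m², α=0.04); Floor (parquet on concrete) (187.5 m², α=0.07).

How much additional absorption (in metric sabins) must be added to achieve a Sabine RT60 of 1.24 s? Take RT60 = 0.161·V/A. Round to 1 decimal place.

52.8 sabins

A₁ = Σ Sᵢαᵢ = 14.9*0.34 + 183.8*0.05 + 187.5*0.04 + 187.5*0.07 = 34.881 sabins.
For T = 1.24 s, need A₂ = 0.161·V/T = 0.161·675.18/1.24 = 87.665 sabins.
Shortfall: 87.665 − 34.881 = 52.8 sabins.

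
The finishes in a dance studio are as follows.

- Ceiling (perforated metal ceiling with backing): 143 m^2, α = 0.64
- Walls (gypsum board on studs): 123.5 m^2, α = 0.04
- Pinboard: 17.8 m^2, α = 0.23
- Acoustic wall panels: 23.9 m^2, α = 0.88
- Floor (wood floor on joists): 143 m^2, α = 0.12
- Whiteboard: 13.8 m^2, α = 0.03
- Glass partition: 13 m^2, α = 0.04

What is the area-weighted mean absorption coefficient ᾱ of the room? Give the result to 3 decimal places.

Total surface area S = 478.0 m^2.
Weighted sum Σ Sα = 139.680.
ᾱ = A/S = 0.292.

0.292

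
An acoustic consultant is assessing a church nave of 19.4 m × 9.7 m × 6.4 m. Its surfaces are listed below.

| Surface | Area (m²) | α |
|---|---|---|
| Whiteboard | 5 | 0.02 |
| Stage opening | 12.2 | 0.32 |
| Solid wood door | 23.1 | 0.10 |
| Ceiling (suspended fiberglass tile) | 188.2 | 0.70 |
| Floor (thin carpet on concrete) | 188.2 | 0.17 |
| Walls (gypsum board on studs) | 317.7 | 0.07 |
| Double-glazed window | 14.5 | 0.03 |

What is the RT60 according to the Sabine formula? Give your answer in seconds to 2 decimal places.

1.01 s

Equivalent absorption area: A = 5·0.02 + 12.2·0.32 + 23.1·0.10 + 188.2·0.70 + 188.2·0.17 + 317.7·0.07 + 14.5·0.03 = 192.722 m².
V = 19.4·9.7·6.4 = 1204.352 m³.
RT60 = 0.161 · V / A = 0.161 × 1204.352 / 192.722 = 1.01 s.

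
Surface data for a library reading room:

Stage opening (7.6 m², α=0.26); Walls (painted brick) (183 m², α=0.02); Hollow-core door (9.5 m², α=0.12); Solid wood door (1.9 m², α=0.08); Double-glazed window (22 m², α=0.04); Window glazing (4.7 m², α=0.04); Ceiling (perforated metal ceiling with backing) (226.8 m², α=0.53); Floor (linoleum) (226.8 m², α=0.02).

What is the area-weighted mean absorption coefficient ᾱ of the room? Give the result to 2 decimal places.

S = Σ Sᵢ = 7.6 + 183 + 9.5 + 1.9 + 22 + 4.7 + 226.8 + 226.8 = 682.3 m².
A = 7.6*0.26 + 183*0.02 + 9.5*0.12 + 1.9*0.08 + 22*0.04 + 4.7*0.04 + 226.8*0.53 + 226.8*0.02 = 132.736 sabins.
ᾱ = 132.736 / 682.3 = 0.19.

0.19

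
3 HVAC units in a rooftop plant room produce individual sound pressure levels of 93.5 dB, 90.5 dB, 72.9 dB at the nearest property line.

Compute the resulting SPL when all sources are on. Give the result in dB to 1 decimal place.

95.3 dB

Converting to relative power and adding: 10^(93.5/10) + 10^(90.5/10) + 10^(72.9/10) = 3.38e+09.
Combined level = 10 log₁₀(3.38e+09) = 95.3 dB.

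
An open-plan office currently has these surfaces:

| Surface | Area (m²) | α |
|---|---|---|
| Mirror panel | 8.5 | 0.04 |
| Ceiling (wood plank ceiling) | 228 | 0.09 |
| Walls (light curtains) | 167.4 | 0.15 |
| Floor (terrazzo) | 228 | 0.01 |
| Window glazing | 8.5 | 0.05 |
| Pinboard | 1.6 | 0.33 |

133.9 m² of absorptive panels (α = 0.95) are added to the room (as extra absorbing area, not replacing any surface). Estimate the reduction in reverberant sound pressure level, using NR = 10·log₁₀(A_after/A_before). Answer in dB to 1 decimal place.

5.5 dB

Equivalent absorption area: A_before = 8.5*0.04 + 228*0.09 + 167.4*0.15 + 228*0.01 + 8.5*0.05 + 1.6*0.33 = 49.203 m².
Added absorption = 133.9 × 0.95 = 127.205 sabins.
New total A_after = 176.408 sabins.
NR = 10·log₁₀(176.408/49.203) = 5.5 dB.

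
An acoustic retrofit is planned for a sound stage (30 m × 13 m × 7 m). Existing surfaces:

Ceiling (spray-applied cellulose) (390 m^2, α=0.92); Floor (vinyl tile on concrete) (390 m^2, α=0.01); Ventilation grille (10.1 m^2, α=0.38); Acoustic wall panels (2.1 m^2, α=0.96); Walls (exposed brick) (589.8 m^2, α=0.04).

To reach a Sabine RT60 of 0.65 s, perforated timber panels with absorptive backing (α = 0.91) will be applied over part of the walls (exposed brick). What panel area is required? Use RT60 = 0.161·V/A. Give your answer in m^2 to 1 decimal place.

Equivalent absorption area: A₁ = 390×0.92 + 390×0.01 + 10.1×0.38 + 2.1×0.96 + 589.8×0.04 = 392.146 m^2.
V = 2730 m³. Target absorption A₂ = 0.161 × 2730 / 0.65 = 676.200 sabins.
ΔA needed = 676.200 − 392.146 = 284.054 sabins.
Each m^2 of panel replacing the walls (exposed brick) adds (0.91 − 0.04) = 0.87 sabins.
Area = ΔA/Δα = 284.054/0.87 = 326.5 m^2.

326.5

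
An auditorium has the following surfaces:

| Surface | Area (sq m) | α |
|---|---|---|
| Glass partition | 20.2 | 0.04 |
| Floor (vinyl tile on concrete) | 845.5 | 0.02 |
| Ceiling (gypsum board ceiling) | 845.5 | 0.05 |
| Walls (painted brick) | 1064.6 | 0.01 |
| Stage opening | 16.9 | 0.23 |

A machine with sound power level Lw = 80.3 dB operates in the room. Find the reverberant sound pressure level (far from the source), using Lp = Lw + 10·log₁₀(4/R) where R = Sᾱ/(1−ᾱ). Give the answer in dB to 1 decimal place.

A = 74.526 sabins; S = 2792.7 sq m.
ᾱ = 0.0267, so room constant R = A/(1−ᾱ) = 76.570 sq m.
Lp = Lw + 10 log₁₀(4/R) = 80.3 -12.82 = 67.5 dB.

67.5 dB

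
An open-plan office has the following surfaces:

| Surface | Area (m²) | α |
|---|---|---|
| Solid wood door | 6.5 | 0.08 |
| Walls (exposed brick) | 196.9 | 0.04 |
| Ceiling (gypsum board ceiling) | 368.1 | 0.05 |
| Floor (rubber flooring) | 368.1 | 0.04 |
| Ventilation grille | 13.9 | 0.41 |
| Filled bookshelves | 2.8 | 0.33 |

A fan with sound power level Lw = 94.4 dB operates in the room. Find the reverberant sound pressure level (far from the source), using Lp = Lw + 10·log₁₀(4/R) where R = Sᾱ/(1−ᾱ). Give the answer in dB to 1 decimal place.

83.4 dB

A = 48.148 sabins; S = 956.3 m².
ᾱ = 0.0503, so room constant R = A/(1−ᾱ) = 50.698 m².
Lp = Lw + 10 log₁₀(4/R) = 94.4 -11.03 = 83.4 dB.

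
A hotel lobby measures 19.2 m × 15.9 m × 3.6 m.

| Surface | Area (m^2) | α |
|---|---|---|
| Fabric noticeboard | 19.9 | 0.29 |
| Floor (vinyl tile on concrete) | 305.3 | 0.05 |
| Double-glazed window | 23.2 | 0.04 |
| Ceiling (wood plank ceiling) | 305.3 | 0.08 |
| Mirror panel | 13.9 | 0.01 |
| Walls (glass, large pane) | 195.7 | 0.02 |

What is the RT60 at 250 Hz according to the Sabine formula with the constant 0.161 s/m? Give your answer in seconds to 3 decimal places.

3.508 seconds

Total absorption A = 19.9*0.29 + 305.3*0.05 + 23.2*0.04 + 305.3*0.08 + 13.9*0.01 + 195.7*0.02
  = 5.771 + 15.265 + 0.928 + 24.424 + 0.139 + 3.914 = 50.441 m^2 sabins.
Room volume: 1099.008 m³.
T = 0.161 V/A = 0.161·1099.008/50.441 = 3.508 s.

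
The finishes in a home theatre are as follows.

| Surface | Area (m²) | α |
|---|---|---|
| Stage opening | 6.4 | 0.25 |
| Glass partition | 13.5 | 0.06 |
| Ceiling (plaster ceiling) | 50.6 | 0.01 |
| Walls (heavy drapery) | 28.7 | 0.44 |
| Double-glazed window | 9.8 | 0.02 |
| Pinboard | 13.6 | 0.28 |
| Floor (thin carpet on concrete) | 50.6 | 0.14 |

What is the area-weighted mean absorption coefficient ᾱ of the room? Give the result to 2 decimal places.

0.15

S = Σ Sᵢ = 6.4 + 13.5 + 50.6 + 28.7 + 9.8 + 13.6 + 50.6 = 173.2 m².
Σ(Sᵢαᵢ) = 6.4×0.25 + 13.5×0.06 + 50.6×0.01 + 28.7×0.44 + 9.8×0.02 + 13.6×0.28 + 50.6×0.14 = 26.632.
ᾱ = 26.632 / 173.2 = 0.15.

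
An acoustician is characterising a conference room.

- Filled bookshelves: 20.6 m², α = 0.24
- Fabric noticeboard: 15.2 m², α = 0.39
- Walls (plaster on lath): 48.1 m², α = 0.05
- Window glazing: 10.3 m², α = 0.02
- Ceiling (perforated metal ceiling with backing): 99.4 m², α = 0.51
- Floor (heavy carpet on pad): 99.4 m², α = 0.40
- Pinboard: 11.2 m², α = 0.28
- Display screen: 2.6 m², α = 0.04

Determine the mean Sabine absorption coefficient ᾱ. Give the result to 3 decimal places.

0.349

S = Σ Sᵢ = 20.6 + 15.2 + 48.1 + 10.3 + 99.4 + 99.4 + 11.2 + 2.6 = 306.8 m².
A = 20.6×0.24 + 15.2×0.39 + 48.1×0.05 + 10.3×0.02 + 99.4×0.51 + 99.4×0.40 + 11.2×0.28 + 2.6×0.04 = 107.177 sabins.
ᾱ = 107.177 / 306.8 = 0.349.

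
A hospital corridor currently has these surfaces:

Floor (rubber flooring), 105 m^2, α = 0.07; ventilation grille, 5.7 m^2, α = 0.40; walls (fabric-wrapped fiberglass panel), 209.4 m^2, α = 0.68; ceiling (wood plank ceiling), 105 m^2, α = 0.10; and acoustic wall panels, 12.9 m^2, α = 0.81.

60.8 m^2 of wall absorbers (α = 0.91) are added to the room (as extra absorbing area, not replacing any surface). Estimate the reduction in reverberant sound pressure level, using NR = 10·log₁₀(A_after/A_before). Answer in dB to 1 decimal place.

1.2 dB

Total absorption A_before = 105×0.07 + 5.7×0.40 + 209.4×0.68 + 105×0.10 + 12.9×0.81
  = 7.350 + 2.280 + 142.392 + 10.500 + 10.449 = 172.971 m^2 sabins.
Added absorption = 60.8 × 0.91 = 55.328 sabins.
A_after = 172.971 + 55.328 = 228.299 sabins.
NR = 10·log₁₀(228.299/172.971) = 1.2 dB.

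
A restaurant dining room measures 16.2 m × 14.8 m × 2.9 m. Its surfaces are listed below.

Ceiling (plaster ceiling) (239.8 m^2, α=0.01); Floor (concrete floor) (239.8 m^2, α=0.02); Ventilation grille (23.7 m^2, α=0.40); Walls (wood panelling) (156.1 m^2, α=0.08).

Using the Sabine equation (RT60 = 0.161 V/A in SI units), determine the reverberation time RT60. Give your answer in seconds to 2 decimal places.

3.84 s

Summing Sᵢαᵢ: 2.398 + 4.796 + 9.480 + 12.488 → A = 29.162 sabins.
Volume V = 16.2 × 14.8 × 2.9 = 695.304 m³.
Sabine: RT60 = 0.161 × 695.304 / 29.162 = 3.84 s.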